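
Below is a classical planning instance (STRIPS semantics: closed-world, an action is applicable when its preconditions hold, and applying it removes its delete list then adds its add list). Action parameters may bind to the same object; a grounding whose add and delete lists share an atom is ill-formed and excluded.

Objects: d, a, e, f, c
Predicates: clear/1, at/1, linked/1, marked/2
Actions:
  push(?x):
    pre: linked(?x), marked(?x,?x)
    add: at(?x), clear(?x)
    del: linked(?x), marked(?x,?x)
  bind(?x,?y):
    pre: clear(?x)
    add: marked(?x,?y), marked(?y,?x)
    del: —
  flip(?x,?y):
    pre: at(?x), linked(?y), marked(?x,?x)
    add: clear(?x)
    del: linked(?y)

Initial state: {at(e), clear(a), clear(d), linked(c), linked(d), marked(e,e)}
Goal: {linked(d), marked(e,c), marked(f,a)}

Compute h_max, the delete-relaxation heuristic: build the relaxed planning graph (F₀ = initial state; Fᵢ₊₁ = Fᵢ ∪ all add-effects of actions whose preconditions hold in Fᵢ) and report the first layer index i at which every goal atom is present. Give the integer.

F0 = init (6 atoms)
F1 = F0 ∪ {clear(e), marked(a,a), marked(a,c), marked(a,d), marked(a,e), marked(a,f), marked(c,a), marked(c,d), marked(d,a), marked(d,c), marked(d,d), marked(d,e), marked(d,f), marked(e,a), marked(e,d), marked(f,a), marked(f,d)}  (23 atoms)
F2 = F1 ∪ {at(d), marked(c,e), marked(e,c), marked(e,f), marked(f,e)}  (28 atoms)
goal ⊆ F2  ⇒  h_max = 2

2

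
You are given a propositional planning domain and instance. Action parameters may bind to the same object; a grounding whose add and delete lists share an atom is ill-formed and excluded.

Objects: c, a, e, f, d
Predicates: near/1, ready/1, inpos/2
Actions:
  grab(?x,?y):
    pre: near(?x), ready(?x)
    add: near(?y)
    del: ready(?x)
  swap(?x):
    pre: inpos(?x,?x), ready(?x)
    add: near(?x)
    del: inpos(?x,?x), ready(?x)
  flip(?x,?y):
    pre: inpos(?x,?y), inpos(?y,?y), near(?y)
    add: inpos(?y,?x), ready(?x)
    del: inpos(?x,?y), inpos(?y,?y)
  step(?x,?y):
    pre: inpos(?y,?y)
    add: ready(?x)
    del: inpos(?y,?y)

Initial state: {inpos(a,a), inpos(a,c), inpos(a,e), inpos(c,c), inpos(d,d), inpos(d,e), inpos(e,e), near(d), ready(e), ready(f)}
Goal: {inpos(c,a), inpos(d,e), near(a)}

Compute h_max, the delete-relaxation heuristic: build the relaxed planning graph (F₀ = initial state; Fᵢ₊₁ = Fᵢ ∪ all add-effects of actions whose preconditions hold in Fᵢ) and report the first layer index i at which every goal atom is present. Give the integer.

F0 = init (10 atoms)
F1 = F0 ∪ {near(e), ready(a), ready(c), ready(d)}  (14 atoms)
F2 = F1 ∪ {inpos(e,a), inpos(e,d), near(a), near(c), near(f)}  (19 atoms)
F3 = F2 ∪ {inpos(c,a)}  (20 atoms)
goal ⊆ F3  ⇒  h_max = 3

3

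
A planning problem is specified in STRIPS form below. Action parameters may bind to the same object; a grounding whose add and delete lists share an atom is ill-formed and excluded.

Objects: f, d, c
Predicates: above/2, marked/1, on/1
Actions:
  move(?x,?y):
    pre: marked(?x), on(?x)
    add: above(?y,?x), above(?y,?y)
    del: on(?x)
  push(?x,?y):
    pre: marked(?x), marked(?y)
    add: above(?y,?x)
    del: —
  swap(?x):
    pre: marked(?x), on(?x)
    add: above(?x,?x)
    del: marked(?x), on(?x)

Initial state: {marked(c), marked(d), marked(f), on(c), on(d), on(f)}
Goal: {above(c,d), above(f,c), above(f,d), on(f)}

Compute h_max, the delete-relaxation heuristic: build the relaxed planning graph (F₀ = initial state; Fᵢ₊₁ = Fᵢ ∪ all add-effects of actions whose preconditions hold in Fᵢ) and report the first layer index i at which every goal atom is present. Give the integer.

1

F0 = init (6 atoms)
F1 = F0 ∪ {above(c,c), above(c,d), above(c,f), above(d,c), above(d,d), above(d,f), above(f,c), above(f,d), above(f,f)}  (15 atoms)
goal ⊆ F1  ⇒  h_max = 1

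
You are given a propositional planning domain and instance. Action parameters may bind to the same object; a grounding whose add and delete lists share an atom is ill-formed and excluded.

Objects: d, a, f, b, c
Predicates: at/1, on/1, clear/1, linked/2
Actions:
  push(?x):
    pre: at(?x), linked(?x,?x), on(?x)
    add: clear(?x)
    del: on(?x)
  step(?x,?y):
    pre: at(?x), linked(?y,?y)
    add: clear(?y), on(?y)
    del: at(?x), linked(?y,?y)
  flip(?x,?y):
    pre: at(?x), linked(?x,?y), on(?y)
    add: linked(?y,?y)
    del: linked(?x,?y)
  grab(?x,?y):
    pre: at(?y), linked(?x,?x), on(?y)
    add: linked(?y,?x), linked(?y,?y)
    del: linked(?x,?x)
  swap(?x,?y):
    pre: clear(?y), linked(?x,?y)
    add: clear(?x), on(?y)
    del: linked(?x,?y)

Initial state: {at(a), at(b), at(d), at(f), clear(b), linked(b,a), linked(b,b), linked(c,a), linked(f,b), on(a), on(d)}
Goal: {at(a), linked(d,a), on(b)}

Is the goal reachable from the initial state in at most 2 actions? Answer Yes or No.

1. step(f,b)  →  {at(a), at(b), at(d), clear(b), linked(b,a), linked(c,a), linked(f,b), on(a), on(b), on(d)}
2. flip(b,a)  →  {at(a), at(b), at(d), clear(b), linked(a,a), linked(c,a), linked(f,b), on(a), on(b), on(d)}
3. grab(a,d)  →  {at(a), at(b), at(d), clear(b), linked(c,a), linked(d,a), linked(d,d), linked(f,b), on(a), on(b), on(d)}
optimal plan length = 3; 3 > 2

No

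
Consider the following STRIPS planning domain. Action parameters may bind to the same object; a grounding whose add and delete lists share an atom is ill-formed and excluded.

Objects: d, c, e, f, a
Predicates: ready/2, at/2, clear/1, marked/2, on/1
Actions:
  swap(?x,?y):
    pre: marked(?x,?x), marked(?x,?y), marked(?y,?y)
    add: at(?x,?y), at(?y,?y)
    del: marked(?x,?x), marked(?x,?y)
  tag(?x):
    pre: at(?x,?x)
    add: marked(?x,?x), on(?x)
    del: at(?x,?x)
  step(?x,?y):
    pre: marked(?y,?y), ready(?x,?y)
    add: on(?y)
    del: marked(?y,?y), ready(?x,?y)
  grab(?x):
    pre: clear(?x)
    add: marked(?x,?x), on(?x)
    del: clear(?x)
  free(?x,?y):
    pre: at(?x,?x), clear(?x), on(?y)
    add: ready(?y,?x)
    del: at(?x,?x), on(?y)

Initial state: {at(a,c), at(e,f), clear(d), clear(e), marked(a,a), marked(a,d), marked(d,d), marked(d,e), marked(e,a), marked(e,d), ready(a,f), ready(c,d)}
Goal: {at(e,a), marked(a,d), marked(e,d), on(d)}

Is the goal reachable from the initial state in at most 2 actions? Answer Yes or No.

1. step(c,d)  →  {at(a,c), at(e,f), clear(d), clear(e), marked(a,a), marked(a,d), marked(d,e), marked(e,a), marked(e,d), on(d), ready(a,f)}
2. grab(e)  →  {at(a,c), at(e,f), clear(d), marked(a,a), marked(a,d), marked(d,e), marked(e,a), marked(e,d), marked(e,e), on(d), on(e), ready(a,f)}
3. swap(e,a)  →  {at(a,a), at(a,c), at(e,a), at(e,f), clear(d), marked(a,a), marked(a,d), marked(d,e), marked(e,d), on(d), on(e), ready(a,f)}
optimal plan length = 3; 3 > 2

No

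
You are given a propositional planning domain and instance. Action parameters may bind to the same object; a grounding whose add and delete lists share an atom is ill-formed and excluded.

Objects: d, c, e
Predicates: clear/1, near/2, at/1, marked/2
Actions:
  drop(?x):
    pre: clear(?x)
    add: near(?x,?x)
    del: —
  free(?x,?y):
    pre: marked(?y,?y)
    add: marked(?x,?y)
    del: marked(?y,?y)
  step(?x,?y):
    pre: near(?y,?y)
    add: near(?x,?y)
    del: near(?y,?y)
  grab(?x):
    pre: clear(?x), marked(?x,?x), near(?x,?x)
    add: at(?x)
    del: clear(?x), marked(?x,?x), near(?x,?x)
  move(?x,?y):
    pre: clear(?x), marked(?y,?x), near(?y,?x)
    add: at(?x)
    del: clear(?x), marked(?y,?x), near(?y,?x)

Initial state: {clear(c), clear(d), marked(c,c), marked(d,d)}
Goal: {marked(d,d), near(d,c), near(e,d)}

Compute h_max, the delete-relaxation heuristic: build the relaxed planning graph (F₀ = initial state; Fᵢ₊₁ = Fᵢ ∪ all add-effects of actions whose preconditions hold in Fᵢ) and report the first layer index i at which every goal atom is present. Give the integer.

2

F0 = init (4 atoms)
F1 = F0 ∪ {marked(c,d), marked(d,c), marked(e,c), marked(e,d), near(c,c), near(d,d)}  (10 atoms)
F2 = F1 ∪ {at(c), at(d), near(c,d), near(d,c), near(e,c), near(e,d)}  (16 atoms)
goal ⊆ F2  ⇒  h_max = 2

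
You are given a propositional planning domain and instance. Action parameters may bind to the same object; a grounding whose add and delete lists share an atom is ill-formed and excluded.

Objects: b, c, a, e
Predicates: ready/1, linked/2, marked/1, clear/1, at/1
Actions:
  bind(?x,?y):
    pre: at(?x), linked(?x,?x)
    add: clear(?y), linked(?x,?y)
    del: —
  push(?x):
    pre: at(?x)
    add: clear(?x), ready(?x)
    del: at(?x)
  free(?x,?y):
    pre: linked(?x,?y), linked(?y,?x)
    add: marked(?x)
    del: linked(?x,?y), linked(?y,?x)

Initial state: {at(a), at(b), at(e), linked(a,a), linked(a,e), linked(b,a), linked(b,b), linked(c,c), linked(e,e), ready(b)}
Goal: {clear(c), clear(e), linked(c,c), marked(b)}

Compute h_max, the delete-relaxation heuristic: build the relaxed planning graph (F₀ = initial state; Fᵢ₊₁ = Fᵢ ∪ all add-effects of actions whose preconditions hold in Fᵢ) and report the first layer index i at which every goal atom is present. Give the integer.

F0 = init (10 atoms)
F1 = F0 ∪ {clear(a), clear(b), clear(c), clear(e), linked(a,b), linked(a,c), linked(b,c), linked(b,e), linked(e,a), linked(e,b), linked(e,c), marked(a), marked(b), marked(c), marked(e), ready(a), ready(e)}  (27 atoms)
goal ⊆ F1  ⇒  h_max = 1

1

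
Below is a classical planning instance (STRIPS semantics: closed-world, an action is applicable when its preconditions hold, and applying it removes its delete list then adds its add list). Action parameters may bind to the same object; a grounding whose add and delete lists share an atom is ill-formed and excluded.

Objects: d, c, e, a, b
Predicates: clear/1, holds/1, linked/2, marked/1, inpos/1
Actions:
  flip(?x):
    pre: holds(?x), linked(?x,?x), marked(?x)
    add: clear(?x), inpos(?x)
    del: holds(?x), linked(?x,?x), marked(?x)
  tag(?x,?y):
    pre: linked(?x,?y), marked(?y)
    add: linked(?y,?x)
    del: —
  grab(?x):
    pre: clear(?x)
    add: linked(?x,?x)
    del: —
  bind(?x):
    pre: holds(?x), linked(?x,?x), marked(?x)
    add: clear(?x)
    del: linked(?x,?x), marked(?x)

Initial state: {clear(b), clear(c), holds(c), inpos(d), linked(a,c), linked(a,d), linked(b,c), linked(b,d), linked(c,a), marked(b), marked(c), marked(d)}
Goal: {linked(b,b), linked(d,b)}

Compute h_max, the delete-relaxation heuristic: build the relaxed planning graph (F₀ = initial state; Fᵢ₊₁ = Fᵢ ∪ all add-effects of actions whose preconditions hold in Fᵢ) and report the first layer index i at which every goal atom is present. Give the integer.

F0 = init (12 atoms)
F1 = F0 ∪ {linked(b,b), linked(c,b), linked(c,c), linked(d,a), linked(d,b)}  (17 atoms)
goal ⊆ F1  ⇒  h_max = 1

1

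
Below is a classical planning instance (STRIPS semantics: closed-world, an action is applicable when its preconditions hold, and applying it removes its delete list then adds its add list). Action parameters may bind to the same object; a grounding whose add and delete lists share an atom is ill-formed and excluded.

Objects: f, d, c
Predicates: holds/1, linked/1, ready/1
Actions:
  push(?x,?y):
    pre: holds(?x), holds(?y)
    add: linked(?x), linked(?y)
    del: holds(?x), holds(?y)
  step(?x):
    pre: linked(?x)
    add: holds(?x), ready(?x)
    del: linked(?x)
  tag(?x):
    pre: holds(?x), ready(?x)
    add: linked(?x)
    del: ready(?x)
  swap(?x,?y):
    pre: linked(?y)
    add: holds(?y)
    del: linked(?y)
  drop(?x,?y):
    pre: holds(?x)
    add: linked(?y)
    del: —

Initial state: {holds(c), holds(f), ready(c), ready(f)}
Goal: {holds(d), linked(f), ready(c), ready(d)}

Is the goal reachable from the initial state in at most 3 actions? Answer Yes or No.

Yes

1. push(f,f)  →  {holds(c), linked(f), ready(c), ready(f)}
2. drop(c,d)  →  {holds(c), linked(d), linked(f), ready(c), ready(f)}
3. step(d)  →  {holds(c), holds(d), linked(f), ready(c), ready(d), ready(f)}
optimal plan length = 3; 3 ≤ 3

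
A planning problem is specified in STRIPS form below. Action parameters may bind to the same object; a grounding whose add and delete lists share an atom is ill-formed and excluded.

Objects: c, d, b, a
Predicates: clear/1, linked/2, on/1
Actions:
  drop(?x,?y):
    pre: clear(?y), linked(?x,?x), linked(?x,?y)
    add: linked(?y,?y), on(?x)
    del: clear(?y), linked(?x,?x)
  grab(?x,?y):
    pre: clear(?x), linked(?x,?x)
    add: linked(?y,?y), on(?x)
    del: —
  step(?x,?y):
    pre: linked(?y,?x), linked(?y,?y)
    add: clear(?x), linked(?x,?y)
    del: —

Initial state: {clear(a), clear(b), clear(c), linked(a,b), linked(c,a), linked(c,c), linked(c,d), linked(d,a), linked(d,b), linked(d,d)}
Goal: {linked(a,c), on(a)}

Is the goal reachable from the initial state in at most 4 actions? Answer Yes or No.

Yes

1. drop(d,a)  →  {clear(b), clear(c), linked(a,a), linked(a,b), linked(c,a), linked(c,c), linked(c,d), linked(d,a), linked(d,b), on(d)}
2. drop(a,b)  →  {clear(c), linked(a,b), linked(b,b), linked(c,a), linked(c,c), linked(c,d), linked(d,a), linked(d,b), on(a), on(d)}
3. step(a,c)  →  {clear(a), clear(c), linked(a,b), linked(a,c), linked(b,b), linked(c,a), linked(c,c), linked(c,d), linked(d,a), linked(d,b), on(a), on(d)}
optimal plan length = 3; 3 ≤ 4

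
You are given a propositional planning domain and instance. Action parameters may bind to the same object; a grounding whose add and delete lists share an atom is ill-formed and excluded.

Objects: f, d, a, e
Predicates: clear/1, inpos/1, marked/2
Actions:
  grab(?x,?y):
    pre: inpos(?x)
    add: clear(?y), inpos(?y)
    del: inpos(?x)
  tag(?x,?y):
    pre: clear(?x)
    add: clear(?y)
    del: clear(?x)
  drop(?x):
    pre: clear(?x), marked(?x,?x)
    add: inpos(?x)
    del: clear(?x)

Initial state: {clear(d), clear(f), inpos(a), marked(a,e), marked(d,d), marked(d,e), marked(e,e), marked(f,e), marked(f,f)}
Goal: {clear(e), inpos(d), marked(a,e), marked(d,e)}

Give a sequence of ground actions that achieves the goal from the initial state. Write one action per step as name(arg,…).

1. grab(a,d)  →  {clear(d), clear(f), inpos(d), marked(a,e), marked(d,d), marked(d,e), marked(e,e), marked(f,e), marked(f,f)}
2. tag(f,e)  →  {clear(d), clear(e), inpos(d), marked(a,e), marked(d,d), marked(d,e), marked(e,e), marked(f,e), marked(f,f)}

grab(a,d); tag(f,e)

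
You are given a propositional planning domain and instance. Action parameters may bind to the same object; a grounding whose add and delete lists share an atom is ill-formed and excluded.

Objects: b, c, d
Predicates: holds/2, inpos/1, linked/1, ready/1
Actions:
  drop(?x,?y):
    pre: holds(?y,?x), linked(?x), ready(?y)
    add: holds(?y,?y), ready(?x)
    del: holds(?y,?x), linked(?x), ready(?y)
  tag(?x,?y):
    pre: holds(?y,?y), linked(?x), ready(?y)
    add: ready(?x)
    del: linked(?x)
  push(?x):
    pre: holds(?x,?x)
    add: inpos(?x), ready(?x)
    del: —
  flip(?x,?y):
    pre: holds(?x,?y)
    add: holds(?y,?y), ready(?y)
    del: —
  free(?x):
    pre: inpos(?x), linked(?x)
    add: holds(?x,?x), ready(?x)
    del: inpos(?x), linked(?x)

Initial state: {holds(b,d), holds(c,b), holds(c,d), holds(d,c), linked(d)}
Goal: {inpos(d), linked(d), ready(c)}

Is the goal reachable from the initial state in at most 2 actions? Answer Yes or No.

No

1. flip(b,d)  →  {holds(b,d), holds(c,b), holds(c,d), holds(d,c), holds(d,d), linked(d), ready(d)}
2. push(d)  →  {holds(b,d), holds(c,b), holds(c,d), holds(d,c), holds(d,d), inpos(d), linked(d), ready(d)}
3. flip(d,c)  →  {holds(b,d), holds(c,b), holds(c,c), holds(c,d), holds(d,c), holds(d,d), inpos(d), linked(d), ready(c), ready(d)}
optimal plan length = 3; 3 > 2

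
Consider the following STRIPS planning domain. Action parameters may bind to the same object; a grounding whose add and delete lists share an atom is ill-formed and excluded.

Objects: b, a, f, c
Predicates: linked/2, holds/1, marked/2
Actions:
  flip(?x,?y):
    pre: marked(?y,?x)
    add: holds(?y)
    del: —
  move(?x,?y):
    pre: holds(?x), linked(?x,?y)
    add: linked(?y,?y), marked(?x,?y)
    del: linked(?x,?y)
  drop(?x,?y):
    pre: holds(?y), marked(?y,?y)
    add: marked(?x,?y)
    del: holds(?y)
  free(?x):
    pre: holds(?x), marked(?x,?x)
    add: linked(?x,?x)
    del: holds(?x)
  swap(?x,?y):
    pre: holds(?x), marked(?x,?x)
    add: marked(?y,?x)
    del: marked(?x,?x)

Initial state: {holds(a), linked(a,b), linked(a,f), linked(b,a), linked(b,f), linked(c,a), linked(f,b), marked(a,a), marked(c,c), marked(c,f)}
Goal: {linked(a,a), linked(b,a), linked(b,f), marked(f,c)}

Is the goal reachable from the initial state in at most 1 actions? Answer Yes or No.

1. flip(f,c)  →  {holds(a), holds(c), linked(a,b), linked(a,f), linked(b,a), linked(b,f), linked(c,a), linked(f,b), marked(a,a), marked(c,c), marked(c,f)}
2. move(c,a)  →  {holds(a), holds(c), linked(a,a), linked(a,b), linked(a,f), linked(b,a), linked(b,f), linked(f,b), marked(a,a), marked(c,a), marked(c,c), marked(c,f)}
3. drop(f,c)  →  {holds(a), linked(a,a), linked(a,b), linked(a,f), linked(b,a), linked(b,f), linked(f,b), marked(a,a), marked(c,a), marked(c,c), marked(c,f), marked(f,c)}
optimal plan length = 3; 3 > 1

No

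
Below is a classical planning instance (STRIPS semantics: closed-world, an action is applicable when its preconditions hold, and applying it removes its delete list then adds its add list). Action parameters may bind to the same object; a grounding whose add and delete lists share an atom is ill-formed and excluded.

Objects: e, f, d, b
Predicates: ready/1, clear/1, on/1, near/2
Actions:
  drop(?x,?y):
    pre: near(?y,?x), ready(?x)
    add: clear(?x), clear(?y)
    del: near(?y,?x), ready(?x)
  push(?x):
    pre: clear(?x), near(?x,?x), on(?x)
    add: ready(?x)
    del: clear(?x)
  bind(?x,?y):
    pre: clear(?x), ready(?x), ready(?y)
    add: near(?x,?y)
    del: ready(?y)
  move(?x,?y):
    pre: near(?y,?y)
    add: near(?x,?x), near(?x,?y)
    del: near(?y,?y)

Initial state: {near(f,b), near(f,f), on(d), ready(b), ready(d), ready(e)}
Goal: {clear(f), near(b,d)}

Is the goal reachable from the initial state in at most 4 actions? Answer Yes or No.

1. drop(b,f)  →  {clear(b), clear(f), near(f,f), on(d), ready(d), ready(e)}
2. move(d,f)  →  {clear(b), clear(f), near(d,d), near(d,f), on(d), ready(d), ready(e)}
3. move(b,d)  →  {clear(b), clear(f), near(b,b), near(b,d), near(d,f), on(d), ready(d), ready(e)}
optimal plan length = 3; 3 ≤ 4

Yes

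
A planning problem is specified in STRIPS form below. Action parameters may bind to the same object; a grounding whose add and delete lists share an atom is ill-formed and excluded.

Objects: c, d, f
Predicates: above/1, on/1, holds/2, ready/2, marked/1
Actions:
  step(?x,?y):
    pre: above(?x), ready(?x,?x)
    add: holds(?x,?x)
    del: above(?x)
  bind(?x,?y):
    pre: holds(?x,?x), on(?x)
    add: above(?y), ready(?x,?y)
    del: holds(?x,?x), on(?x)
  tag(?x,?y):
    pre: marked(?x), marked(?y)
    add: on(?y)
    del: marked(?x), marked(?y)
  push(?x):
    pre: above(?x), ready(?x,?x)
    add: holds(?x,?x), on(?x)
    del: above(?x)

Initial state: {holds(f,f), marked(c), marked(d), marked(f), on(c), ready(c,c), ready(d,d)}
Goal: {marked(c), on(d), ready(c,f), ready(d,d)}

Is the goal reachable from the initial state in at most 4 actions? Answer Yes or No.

No

1. tag(d,d)  →  {holds(f,f), marked(c), marked(f), on(c), on(d), ready(c,c), ready(d,d)}
2. tag(f,f)  →  {holds(f,f), marked(c), on(c), on(d), on(f), ready(c,c), ready(d,d)}
3. bind(f,c)  →  {above(c), marked(c), on(c), on(d), ready(c,c), ready(d,d), ready(f,c)}
4. step(c,c)  →  {holds(c,c), marked(c), on(c), on(d), ready(c,c), ready(d,d), ready(f,c)}
5. bind(c,f)  →  {above(f), marked(c), on(d), ready(c,c), ready(c,f), ready(d,d), ready(f,c)}
optimal plan length = 5; 5 > 4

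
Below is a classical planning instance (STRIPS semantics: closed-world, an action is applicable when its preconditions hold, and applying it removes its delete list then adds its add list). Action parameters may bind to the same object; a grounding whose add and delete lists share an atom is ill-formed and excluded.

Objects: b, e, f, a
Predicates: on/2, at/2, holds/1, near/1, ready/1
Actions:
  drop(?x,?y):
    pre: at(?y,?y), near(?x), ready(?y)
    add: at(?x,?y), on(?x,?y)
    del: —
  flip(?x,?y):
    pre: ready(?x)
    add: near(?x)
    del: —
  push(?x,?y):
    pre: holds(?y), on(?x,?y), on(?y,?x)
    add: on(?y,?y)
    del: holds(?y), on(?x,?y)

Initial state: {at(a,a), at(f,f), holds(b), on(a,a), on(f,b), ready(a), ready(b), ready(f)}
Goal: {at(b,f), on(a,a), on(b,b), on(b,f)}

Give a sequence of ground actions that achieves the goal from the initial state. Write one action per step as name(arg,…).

1. flip(b,b)  →  {at(a,a), at(f,f), holds(b), near(b), on(a,a), on(f,b), ready(a), ready(b), ready(f)}
2. drop(b,f)  →  {at(a,a), at(b,f), at(f,f), holds(b), near(b), on(a,a), on(b,f), on(f,b), ready(a), ready(b), ready(f)}
3. push(f,b)  →  {at(a,a), at(b,f), at(f,f), near(b), on(a,a), on(b,b), on(b,f), ready(a), ready(b), ready(f)}

flip(b,b); drop(b,f); push(f,b)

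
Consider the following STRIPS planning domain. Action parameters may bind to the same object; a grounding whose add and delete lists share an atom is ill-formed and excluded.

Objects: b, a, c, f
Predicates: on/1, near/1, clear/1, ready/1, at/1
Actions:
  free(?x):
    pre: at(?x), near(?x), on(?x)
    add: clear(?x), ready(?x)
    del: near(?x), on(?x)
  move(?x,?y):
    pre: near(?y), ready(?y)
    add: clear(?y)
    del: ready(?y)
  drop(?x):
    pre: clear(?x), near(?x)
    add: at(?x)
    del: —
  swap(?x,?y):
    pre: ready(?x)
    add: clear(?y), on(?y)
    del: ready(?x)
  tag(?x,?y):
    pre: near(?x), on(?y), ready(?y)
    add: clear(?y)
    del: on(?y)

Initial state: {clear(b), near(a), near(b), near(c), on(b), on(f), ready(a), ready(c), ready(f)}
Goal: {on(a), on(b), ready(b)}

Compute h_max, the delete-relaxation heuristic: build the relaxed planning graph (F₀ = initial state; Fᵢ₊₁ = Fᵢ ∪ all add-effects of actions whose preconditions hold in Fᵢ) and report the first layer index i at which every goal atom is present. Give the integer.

F0 = init (9 atoms)
F1 = F0 ∪ {at(b), clear(a), clear(c), clear(f), on(a), on(c)}  (15 atoms)
F2 = F1 ∪ {at(a), at(c), ready(b)}  (18 atoms)
goal ⊆ F2  ⇒  h_max = 2

2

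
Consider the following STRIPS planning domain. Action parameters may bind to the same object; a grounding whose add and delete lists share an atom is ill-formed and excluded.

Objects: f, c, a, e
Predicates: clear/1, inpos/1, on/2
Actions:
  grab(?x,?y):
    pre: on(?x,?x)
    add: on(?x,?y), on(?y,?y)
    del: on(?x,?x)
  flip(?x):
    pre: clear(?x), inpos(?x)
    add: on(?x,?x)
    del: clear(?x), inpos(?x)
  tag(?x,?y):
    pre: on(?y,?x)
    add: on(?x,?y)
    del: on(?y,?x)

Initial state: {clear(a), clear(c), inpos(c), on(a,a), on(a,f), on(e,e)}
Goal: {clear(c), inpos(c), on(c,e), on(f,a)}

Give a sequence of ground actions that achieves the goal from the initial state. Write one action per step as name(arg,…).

grab(a,c); grab(c,e); tag(f,a)

1. grab(a,c)  →  {clear(a), clear(c), inpos(c), on(a,c), on(a,f), on(c,c), on(e,e)}
2. grab(c,e)  →  {clear(a), clear(c), inpos(c), on(a,c), on(a,f), on(c,e), on(e,e)}
3. tag(f,a)  →  {clear(a), clear(c), inpos(c), on(a,c), on(c,e), on(e,e), on(f,a)}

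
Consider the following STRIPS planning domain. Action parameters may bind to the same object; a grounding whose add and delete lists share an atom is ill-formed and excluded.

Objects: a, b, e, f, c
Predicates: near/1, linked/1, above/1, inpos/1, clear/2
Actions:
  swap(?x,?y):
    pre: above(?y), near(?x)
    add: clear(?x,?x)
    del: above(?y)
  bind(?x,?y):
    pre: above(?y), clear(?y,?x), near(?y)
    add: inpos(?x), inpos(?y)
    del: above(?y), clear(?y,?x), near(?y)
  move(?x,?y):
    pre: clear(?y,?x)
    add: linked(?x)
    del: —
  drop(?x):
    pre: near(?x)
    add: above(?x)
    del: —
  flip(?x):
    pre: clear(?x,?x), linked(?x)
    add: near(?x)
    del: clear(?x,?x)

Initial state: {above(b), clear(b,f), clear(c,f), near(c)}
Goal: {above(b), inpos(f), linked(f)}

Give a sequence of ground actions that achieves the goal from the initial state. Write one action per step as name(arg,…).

move(f,b); drop(c); bind(f,c)

1. move(f,b)  →  {above(b), clear(b,f), clear(c,f), linked(f), near(c)}
2. drop(c)  →  {above(b), above(c), clear(b,f), clear(c,f), linked(f), near(c)}
3. bind(f,c)  →  {above(b), clear(b,f), inpos(c), inpos(f), linked(f)}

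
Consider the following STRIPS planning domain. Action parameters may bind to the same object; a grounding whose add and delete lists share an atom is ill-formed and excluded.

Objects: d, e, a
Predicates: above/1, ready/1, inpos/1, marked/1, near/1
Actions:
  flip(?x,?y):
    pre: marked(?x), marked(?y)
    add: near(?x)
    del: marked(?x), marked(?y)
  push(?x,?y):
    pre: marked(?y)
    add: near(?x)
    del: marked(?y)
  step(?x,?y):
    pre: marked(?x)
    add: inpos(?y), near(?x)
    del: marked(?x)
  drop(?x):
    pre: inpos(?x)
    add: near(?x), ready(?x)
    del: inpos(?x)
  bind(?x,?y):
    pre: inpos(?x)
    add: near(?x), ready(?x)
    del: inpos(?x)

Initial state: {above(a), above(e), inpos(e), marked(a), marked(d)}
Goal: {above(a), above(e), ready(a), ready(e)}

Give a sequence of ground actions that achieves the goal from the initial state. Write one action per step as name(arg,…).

step(d,a); drop(e); drop(a)

1. step(d,a)  →  {above(a), above(e), inpos(a), inpos(e), marked(a), near(d)}
2. drop(e)  →  {above(a), above(e), inpos(a), marked(a), near(d), near(e), ready(e)}
3. drop(a)  →  {above(a), above(e), marked(a), near(a), near(d), near(e), ready(a), ready(e)}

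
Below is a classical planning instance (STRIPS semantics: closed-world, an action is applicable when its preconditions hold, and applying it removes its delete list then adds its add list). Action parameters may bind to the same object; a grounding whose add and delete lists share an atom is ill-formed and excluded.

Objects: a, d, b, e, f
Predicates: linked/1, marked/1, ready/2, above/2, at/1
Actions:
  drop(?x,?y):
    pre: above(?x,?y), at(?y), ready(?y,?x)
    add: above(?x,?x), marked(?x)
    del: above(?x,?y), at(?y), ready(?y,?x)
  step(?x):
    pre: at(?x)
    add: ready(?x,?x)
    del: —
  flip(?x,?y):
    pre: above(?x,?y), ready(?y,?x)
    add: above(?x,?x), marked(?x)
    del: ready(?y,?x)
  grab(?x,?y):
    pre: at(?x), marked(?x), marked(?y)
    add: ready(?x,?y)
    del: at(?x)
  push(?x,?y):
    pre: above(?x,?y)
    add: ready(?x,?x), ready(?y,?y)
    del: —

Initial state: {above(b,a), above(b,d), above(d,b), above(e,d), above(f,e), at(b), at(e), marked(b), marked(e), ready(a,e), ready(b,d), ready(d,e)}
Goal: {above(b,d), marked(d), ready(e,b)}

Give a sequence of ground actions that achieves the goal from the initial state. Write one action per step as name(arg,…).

1. drop(d,b)  →  {above(b,a), above(b,d), above(d,d), above(e,d), above(f,e), at(e), marked(b), marked(d), marked(e), ready(a,e), ready(d,e)}
2. grab(e,b)  →  {above(b,a), above(b,d), above(d,d), above(e,d), above(f,e), marked(b), marked(d), marked(e), ready(a,e), ready(d,e), ready(e,b)}

drop(d,b); grab(e,b)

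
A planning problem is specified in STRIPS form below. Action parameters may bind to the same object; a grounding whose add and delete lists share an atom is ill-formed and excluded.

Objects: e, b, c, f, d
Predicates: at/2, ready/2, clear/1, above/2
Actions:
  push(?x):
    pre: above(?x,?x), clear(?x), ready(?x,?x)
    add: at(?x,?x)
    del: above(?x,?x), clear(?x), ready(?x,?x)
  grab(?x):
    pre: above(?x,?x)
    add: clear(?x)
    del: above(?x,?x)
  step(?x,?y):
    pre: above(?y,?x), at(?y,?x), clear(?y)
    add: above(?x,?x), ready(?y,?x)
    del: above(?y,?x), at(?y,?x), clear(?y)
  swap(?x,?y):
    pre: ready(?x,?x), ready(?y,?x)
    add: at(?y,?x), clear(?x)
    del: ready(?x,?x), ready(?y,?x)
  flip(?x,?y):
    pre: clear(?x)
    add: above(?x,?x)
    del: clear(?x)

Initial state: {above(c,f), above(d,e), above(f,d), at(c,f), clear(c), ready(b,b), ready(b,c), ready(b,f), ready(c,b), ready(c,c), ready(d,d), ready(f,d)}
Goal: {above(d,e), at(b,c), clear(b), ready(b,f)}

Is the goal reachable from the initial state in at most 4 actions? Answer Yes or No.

Yes

1. swap(b,b)  →  {above(c,f), above(d,e), above(f,d), at(b,b), at(c,f), clear(b), clear(c), ready(b,c), ready(b,f), ready(c,b), ready(c,c), ready(d,d), ready(f,d)}
2. swap(c,b)  →  {above(c,f), above(d,e), above(f,d), at(b,b), at(b,c), at(c,f), clear(b), clear(c), ready(b,f), ready(c,b), ready(d,d), ready(f,d)}
optimal plan length = 2; 2 ≤ 4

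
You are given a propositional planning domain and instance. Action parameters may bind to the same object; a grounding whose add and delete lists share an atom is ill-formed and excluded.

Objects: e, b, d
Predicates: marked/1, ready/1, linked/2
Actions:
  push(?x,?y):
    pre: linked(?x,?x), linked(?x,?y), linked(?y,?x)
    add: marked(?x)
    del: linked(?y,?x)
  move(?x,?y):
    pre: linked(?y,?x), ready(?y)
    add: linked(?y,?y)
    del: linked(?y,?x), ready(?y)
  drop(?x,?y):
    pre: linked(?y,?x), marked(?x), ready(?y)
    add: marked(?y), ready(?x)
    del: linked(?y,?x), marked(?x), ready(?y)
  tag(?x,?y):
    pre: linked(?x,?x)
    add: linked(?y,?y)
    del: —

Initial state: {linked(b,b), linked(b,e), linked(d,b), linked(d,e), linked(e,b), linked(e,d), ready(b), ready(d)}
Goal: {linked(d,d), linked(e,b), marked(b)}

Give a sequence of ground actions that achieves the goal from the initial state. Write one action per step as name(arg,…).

push(b,b); move(e,d)

1. push(b,b)  →  {linked(b,e), linked(d,b), linked(d,e), linked(e,b), linked(e,d), marked(b), ready(b), ready(d)}
2. move(e,d)  →  {linked(b,e), linked(d,b), linked(d,d), linked(e,b), linked(e,d), marked(b), ready(b)}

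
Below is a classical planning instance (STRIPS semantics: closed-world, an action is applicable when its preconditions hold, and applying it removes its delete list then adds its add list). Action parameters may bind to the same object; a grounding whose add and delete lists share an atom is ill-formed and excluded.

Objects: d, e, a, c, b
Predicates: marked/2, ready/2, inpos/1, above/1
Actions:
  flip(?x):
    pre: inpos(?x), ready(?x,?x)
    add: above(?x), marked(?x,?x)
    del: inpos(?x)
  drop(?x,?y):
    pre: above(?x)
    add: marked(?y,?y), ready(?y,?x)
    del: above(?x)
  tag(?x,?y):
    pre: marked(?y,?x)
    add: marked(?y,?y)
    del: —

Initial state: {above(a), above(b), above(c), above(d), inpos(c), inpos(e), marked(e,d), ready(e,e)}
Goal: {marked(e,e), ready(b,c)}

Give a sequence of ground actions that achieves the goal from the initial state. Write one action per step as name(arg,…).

1. flip(e)  →  {above(a), above(b), above(c), above(d), above(e), inpos(c), marked(e,d), marked(e,e), ready(e,e)}
2. drop(c,b)  →  {above(a), above(b), above(d), above(e), inpos(c), marked(b,b), marked(e,d), marked(e,e), ready(b,c), ready(e,e)}

flip(e); drop(c,b)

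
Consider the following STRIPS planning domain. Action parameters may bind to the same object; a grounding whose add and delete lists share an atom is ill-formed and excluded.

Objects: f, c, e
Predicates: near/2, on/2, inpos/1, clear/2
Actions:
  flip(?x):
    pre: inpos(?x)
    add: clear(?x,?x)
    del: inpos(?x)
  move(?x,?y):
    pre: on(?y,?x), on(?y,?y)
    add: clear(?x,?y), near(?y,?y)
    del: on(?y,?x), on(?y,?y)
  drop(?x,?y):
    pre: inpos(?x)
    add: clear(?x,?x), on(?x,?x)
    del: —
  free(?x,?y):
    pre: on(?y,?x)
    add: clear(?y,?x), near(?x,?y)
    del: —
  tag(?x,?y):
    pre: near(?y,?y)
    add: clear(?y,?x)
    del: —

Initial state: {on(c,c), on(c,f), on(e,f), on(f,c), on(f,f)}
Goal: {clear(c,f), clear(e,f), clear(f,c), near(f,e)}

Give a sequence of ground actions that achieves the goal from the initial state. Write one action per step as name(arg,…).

1. move(f,c)  →  {clear(f,c), near(c,c), on(e,f), on(f,c), on(f,f)}
2. move(c,f)  →  {clear(c,f), clear(f,c), near(c,c), near(f,f), on(e,f)}
3. free(f,e)  →  {clear(c,f), clear(e,f), clear(f,c), near(c,c), near(f,e), near(f,f), on(e,f)}

move(f,c); move(c,f); free(f,e)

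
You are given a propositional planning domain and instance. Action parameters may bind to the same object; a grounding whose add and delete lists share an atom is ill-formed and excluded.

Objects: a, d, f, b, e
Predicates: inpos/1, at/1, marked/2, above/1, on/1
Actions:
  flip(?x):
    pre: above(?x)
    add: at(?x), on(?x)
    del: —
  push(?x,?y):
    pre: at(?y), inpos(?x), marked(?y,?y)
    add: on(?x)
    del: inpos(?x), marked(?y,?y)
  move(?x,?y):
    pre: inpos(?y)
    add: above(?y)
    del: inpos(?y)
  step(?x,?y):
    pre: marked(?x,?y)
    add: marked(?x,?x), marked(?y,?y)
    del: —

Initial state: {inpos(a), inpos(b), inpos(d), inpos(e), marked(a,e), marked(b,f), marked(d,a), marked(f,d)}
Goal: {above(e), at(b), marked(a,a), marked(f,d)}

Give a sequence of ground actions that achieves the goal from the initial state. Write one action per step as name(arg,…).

1. move(a,b)  →  {above(b), inpos(a), inpos(d), inpos(e), marked(a,e), marked(b,f), marked(d,a), marked(f,d)}
2. flip(b)  →  {above(b), at(b), inpos(a), inpos(d), inpos(e), marked(a,e), marked(b,f), marked(d,a), marked(f,d), on(b)}
3. move(a,e)  →  {above(b), above(e), at(b), inpos(a), inpos(d), marked(a,e), marked(b,f), marked(d,a), marked(f,d), on(b)}
4. step(a,e)  →  {above(b), above(e), at(b), inpos(a), inpos(d), marked(a,a), marked(a,e), marked(b,f), marked(d,a), marked(e,e), marked(f,d), on(b)}

move(a,b); flip(b); move(a,e); step(a,e)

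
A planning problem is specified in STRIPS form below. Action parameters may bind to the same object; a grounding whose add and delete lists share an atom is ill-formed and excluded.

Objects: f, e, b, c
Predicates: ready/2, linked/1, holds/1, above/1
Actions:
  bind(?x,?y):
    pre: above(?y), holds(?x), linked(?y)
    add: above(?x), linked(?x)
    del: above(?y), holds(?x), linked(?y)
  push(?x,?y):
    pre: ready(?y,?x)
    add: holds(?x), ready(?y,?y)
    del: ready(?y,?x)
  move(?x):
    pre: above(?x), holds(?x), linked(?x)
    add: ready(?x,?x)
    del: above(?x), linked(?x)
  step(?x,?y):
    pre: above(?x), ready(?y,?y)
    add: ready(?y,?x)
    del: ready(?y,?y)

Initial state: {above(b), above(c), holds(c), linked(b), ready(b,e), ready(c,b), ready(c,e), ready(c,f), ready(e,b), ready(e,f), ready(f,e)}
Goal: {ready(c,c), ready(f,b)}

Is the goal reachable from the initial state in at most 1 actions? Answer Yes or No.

1. push(f,c)  →  {above(b), above(c), holds(c), holds(f), linked(b), ready(b,e), ready(c,b), ready(c,c), ready(c,e), ready(e,b), ready(e,f), ready(f,e)}
2. push(e,f)  →  {above(b), above(c), holds(c), holds(e), holds(f), linked(b), ready(b,e), ready(c,b), ready(c,c), ready(c,e), ready(e,b), ready(e,f), ready(f,f)}
3. step(b,f)  →  {above(b), above(c), holds(c), holds(e), holds(f), linked(b), ready(b,e), ready(c,b), ready(c,c), ready(c,e), ready(e,b), ready(e,f), ready(f,b)}
optimal plan length = 3; 3 > 1

No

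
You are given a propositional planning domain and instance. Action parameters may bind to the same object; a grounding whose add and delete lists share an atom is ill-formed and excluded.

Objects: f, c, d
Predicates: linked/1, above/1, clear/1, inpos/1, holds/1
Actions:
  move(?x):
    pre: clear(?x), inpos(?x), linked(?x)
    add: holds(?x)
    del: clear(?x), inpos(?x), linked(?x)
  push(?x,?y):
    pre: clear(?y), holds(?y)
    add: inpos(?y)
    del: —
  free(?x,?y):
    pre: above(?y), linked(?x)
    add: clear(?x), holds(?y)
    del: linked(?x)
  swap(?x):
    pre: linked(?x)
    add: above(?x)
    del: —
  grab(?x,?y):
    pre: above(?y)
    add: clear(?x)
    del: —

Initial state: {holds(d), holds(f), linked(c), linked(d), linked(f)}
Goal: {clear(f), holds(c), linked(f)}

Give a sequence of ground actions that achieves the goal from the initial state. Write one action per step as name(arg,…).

swap(c); free(c,c); grab(f,c)

1. swap(c)  →  {above(c), holds(d), holds(f), linked(c), linked(d), linked(f)}
2. free(c,c)  →  {above(c), clear(c), holds(c), holds(d), holds(f), linked(d), linked(f)}
3. grab(f,c)  →  {above(c), clear(c), clear(f), holds(c), holds(d), holds(f), linked(d), linked(f)}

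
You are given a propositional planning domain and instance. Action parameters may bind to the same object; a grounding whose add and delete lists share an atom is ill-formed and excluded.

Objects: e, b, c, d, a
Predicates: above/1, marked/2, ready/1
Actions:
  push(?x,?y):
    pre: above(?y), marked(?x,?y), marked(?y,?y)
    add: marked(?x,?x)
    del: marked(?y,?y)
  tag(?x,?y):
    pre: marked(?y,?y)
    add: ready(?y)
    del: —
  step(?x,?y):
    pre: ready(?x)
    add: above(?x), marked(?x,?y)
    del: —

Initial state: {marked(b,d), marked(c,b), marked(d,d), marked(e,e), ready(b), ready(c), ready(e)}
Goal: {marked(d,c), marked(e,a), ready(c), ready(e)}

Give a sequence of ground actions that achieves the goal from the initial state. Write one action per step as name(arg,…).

1. tag(e,d)  →  {marked(b,d), marked(c,b), marked(d,d), marked(e,e), ready(b), ready(c), ready(d), ready(e)}
2. step(e,a)  →  {above(e), marked(b,d), marked(c,b), marked(d,d), marked(e,a), marked(e,e), ready(b), ready(c), ready(d), ready(e)}
3. step(d,c)  →  {above(d), above(e), marked(b,d), marked(c,b), marked(d,c), marked(d,d), marked(e,a), marked(e,e), ready(b), ready(c), ready(d), ready(e)}

tag(e,d); step(e,a); step(d,c)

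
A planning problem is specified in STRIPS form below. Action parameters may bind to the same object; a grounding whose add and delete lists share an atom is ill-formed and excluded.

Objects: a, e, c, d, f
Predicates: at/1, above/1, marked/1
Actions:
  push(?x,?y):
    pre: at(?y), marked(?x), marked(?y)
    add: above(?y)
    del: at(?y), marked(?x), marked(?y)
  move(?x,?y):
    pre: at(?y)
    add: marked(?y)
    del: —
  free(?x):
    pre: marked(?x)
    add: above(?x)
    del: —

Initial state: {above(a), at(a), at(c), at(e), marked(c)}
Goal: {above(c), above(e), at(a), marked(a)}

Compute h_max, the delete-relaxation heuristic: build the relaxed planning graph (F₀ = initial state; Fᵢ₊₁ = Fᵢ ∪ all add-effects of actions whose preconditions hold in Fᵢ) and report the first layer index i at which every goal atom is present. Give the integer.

F0 = init (5 atoms)
F1 = F0 ∪ {above(c), marked(a), marked(e)}  (8 atoms)
F2 = F1 ∪ {above(e)}  (9 atoms)
goal ⊆ F2  ⇒  h_max = 2

2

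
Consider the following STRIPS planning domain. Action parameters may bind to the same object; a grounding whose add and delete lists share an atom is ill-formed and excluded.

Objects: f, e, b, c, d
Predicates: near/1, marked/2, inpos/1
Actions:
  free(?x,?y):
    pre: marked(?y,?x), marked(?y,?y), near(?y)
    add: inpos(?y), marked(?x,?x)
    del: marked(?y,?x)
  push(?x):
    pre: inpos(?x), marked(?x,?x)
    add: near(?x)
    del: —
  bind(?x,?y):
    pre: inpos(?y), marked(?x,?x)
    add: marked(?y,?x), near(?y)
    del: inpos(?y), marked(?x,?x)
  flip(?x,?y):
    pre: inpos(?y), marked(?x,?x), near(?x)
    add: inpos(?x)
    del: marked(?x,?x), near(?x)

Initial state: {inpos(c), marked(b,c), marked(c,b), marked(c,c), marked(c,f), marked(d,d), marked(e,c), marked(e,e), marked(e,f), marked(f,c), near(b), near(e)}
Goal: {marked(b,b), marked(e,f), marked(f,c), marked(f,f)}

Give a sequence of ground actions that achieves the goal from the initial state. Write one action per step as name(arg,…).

push(c); free(f,c); free(b,c)

1. push(c)  →  {inpos(c), marked(b,c), marked(c,b), marked(c,c), marked(c,f), marked(d,d), marked(e,c), marked(e,e), marked(e,f), marked(f,c), near(b), near(c), near(e)}
2. free(f,c)  →  {inpos(c), marked(b,c), marked(c,b), marked(c,c), marked(d,d), marked(e,c), marked(e,e), marked(e,f), marked(f,c), marked(f,f), near(b), near(c), near(e)}
3. free(b,c)  →  {inpos(c), marked(b,b), marked(b,c), marked(c,c), marked(d,d), marked(e,c), marked(e,e), marked(e,f), marked(f,c), marked(f,f), near(b), near(c), near(e)}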